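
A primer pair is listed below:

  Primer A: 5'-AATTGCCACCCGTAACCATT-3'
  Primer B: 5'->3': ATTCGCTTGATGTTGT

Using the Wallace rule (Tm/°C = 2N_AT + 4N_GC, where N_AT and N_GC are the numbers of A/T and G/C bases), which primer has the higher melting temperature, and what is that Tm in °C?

Primer A: A+T=11, G+C=9 → Tm = 2(11)+4(9) = 58°C
Primer B: A+T=10, G+C=6 → Tm = 2(10)+4(6) = 44°C
58°C vs 44°C → primer A is higher.

Primer A, 58°C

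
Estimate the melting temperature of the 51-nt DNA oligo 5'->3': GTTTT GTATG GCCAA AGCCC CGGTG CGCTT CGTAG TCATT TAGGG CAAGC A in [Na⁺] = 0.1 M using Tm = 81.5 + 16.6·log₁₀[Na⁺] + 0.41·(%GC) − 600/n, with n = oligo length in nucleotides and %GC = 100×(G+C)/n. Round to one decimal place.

74.8°C

Length n = 51. Scanning the sequence gives T=14, C=12, G=15, A=10.
G+C = 27, so %GC = 27/51 × 100 = 52.941%
Salt term: 16.6 × (-1) = -16.6
GC term: 0.41 × 52.941 = 21.706; length term: −600/51 = −11.765
Tm = 81.5 + (-16.6) + 21.706 − 11.765 = 74.841 → 74.8°C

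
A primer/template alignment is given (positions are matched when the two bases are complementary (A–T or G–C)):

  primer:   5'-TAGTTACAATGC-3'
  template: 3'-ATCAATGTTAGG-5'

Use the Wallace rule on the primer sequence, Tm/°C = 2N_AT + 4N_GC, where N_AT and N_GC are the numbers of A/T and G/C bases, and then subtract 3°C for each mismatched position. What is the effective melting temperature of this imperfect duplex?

29°C

Primer base counts: A=4, T=4, G=2, C=2 → A+T=8, G+C=4
Perfect-match Tm = 2(8) + 4(4) = 16 + 16 = 32°C
Mismatches (positions where the bases are not complementary): 1 (at position 11)
Effective Tm = 32 − 1×3 = 32 − 3 = 29°C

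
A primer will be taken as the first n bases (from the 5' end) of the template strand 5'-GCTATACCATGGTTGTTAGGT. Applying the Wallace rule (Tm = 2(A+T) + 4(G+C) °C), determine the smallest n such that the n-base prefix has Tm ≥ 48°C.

n = 17

First 16 bases: GCTATACCATGGTTGT → Tm = 46°C (< 48°C)
First 17 bases: GCTATACCATGGTTGTT → Tm = 48°C (≥ 48°C)
Each additional base adds 2°C (A/T) or 4°C (G/C), so Tm is non-decreasing in n; n = 17 is the first length to reach 48°C.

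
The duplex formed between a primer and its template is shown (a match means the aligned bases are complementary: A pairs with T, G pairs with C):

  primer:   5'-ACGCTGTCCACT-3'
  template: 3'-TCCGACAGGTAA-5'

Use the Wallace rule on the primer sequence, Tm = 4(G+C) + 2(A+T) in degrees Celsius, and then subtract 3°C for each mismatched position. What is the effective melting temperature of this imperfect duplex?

32°C

Primer base counts: A=2, T=3, G=2, C=5 → A+T=5, G+C=7
Perfect-match Tm = 2(5) + 4(7) = 10 + 28 = 38°C
Mismatches (positions where the bases are not complementary): 2 (at positions 2, 11)
Effective Tm = 38 − 2×3 = 38 − 6 = 32°C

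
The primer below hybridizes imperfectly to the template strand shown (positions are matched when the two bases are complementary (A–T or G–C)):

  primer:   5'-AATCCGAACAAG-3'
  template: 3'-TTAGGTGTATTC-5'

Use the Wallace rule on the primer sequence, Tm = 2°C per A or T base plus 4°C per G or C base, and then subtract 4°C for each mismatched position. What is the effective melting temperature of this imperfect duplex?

Primer base counts: A=6, T=1, G=2, C=3 → A+T=7, G+C=5
Perfect-match Tm = 2(7) + 4(5) = 14 + 20 = 34°C
Mismatches (positions where the bases are not complementary): 3 (at positions 6, 7, 9)
Effective Tm = 34 − 3×4 = 34 − 12 = 22°C

22°C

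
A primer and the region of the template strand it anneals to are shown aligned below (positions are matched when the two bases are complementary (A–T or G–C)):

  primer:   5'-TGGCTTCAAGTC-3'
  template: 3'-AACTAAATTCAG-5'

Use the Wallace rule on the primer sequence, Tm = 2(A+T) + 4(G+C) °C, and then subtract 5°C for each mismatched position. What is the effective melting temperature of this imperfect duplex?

21°C

Primer base counts: A=2, T=4, G=3, C=3 → A+T=6, G+C=6
Perfect-match Tm = 2(6) + 4(6) = 12 + 24 = 36°C
Mismatches (positions where the bases are not complementary): 3 (at positions 2, 4, 7)
Effective Tm = 36 − 3×5 = 36 − 15 = 21°C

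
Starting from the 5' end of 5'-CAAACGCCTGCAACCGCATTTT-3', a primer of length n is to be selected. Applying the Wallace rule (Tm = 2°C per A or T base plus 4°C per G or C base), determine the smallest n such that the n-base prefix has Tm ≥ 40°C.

First 12 bases: CAAACGCCTGCA → Tm = 38°C (< 40°C)
First 13 bases: CAAACGCCTGCAA → Tm = 40°C (≥ 40°C)
Since every base adds ≥2°C, Tm only increases with n, so the threshold is first crossed at n = 13.

n = 13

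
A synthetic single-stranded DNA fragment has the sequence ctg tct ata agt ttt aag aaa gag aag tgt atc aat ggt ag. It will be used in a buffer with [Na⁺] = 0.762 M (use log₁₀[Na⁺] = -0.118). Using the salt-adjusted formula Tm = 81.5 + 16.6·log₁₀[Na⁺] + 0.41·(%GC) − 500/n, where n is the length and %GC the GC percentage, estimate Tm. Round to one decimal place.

Length n = 41. Scanning the sequence gives C=3, A=15, G=10, T=13.
G+C = 13, so %GC = 13/41 × 100 = 31.707%
Salt term: 16.6 × (-0.118) = -1.959
GC term: 0.41 × 31.707 = 13; length term: −500/41 = −12.195
Tm = 81.5 + (-1.959) + 13 − 12.195 = 80.346 → 80.3°C

80.3°C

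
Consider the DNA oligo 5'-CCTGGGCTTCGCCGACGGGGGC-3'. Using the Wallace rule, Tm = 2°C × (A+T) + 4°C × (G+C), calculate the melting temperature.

Counting bases: G=10, T=3, A=1, C=8
A+T = 4, G+C = 18
Tm = 2(4) + 4(18) = 8 + 72 = 80°C

80°C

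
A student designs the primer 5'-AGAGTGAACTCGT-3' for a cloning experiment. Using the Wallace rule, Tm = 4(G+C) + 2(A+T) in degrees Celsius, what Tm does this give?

A=4, G=4, C=2, T=3
AT pairs contribute 7, GC pairs contribute 6.
Tm = 4·6 + 2·7 = 24 + 14 = 38°C

38°C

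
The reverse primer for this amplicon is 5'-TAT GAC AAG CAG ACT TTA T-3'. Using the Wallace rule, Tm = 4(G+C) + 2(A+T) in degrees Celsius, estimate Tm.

G=3, C=3, T=6, A=7
AT pairs contribute 13, GC pairs contribute 6.
Tm = 4·6 + 2·13 = 24 + 26 = 50°C

50°C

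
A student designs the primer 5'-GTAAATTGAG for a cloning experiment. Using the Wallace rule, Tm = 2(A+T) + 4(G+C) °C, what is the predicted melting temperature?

Base counts: G=3, C=0, T=3, A=4
A+T = 7, G+C = 3
Tm = 2(7) + 4(3) = 14 + 12 = 26°C

26°C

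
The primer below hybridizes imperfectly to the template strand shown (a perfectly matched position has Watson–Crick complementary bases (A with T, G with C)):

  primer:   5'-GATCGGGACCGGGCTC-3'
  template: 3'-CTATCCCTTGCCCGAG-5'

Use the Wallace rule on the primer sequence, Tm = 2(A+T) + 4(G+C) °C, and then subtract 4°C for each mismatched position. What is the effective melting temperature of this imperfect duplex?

Primer base counts: A=2, T=2, G=7, C=5 → A+T=4, G+C=12
Perfect-match Tm = 2(4) + 4(12) = 8 + 48 = 56°C
Mismatches (positions where the bases are not complementary): 2 (at positions 4, 9)
Effective Tm = 56 − 2×4 = 56 − 8 = 48°C

48°C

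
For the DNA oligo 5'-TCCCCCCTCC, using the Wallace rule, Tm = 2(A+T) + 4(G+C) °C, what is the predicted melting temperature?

36°C

G=0, C=8, T=2, A=0
A+T = 2, G+C = 8
Tm = 4·8 + 2·2 = 32 + 4 = 36°C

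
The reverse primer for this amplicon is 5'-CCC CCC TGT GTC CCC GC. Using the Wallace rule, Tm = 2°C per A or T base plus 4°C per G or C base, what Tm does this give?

62°C

Counting bases: G=3, C=11, A=0, T=3
AT pairs contribute 3, GC pairs contribute 14.
Tm = 4·14 + 2·3 = 56 + 6 = 62°C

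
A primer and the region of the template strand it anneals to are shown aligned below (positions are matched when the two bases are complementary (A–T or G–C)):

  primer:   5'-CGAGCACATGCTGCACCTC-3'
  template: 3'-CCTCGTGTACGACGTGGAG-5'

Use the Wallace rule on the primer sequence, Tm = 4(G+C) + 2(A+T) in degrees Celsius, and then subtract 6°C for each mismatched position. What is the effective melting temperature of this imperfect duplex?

Primer base counts: A=4, T=3, G=4, C=8 → A+T=7, G+C=12
Perfect-match Tm = 2(7) + 4(12) = 14 + 48 = 62°C
Mismatches (positions where the bases are not complementary): 1 (at position 1)
Effective Tm = 62 − 1×6 = 62 − 6 = 56°C

56°C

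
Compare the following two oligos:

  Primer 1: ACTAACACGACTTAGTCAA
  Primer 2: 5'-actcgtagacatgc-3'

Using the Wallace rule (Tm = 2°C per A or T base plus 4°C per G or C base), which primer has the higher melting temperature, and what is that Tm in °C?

Primer 1, 52°C

Primer 1: A+T=12, G+C=7 → Tm = 2(12)+4(7) = 52°C
Primer 2: A+T=7, G+C=7 → Tm = 2(7)+4(7) = 42°C
52°C vs 42°C → primer 1 is higher.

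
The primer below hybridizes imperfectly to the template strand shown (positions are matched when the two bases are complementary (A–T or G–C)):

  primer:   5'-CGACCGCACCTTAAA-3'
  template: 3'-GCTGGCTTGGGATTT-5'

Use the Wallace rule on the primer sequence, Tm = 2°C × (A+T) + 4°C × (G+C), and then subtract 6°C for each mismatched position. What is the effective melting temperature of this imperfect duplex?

34°C

Primer base counts: A=5, T=2, G=2, C=6 → A+T=7, G+C=8
Perfect-match Tm = 2(7) + 4(8) = 14 + 32 = 46°C
Mismatches (positions where the bases are not complementary): 2 (at positions 7, 11)
Effective Tm = 46 − 2×6 = 46 − 12 = 34°C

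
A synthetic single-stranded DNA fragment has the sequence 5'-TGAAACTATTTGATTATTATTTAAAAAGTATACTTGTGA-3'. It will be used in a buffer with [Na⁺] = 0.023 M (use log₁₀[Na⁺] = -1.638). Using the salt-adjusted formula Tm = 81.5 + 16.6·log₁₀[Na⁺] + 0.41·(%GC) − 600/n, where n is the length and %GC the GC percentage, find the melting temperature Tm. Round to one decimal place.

46.3°C

Length n = 39. G=5, A=15, C=2, T=17
G+C = 7, so %GC = 7/39 × 100 = 17.949%
Salt term: 16.6 × (-1.638) = -27.191
GC term: 0.41 × 17.949 = 7.359; length term: −600/39 = −15.385
Tm = 81.5 + (-27.191) + 7.359 − 15.385 = 46.283 → 46.3°C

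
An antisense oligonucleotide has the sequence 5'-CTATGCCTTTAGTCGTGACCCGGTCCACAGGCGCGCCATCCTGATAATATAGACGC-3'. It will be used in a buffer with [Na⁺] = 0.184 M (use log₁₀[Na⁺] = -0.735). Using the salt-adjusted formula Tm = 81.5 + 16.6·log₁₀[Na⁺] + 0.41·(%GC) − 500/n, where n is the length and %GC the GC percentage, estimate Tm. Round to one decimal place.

Length n = 56. Counting bases: T=13, C=18, A=12, G=13
G+C = 31, so %GC = 31/56 × 100 = 55.357%
Salt term: 16.6 × (-0.735) = -12.201
GC term: 0.41 × 55.357 = 22.696; length term: −500/56 = −8.929
Tm = 81.5 + (-12.201) + 22.696 − 8.929 = 83.066 → 83.1°C

83.1°C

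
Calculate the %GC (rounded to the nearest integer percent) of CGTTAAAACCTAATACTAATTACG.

29%

Scanning the sequence gives C=5, A=10, T=7, G=2.
G+C = 2 + 5 = 7 out of 24 bases
%GC = 7/24 × 100 = 29.17% ≈ 29%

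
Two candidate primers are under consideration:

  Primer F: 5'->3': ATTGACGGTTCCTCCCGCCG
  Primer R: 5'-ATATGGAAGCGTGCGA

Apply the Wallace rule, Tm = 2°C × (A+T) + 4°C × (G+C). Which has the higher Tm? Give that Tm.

Primer F: A+T=7, G+C=13 → Tm = 2(7)+4(13) = 66°C
Primer R: A+T=8, G+C=8 → Tm = 2(8)+4(8) = 48°C
66°C vs 48°C → primer F is higher.

Primer F, 66°C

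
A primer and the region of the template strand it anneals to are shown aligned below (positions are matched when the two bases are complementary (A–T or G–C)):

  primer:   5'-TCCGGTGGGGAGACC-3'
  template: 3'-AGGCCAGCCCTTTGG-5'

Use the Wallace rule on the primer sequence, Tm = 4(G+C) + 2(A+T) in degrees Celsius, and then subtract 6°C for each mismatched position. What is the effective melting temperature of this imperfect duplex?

40°C

Primer base counts: A=2, T=2, G=7, C=4 → A+T=4, G+C=11
Perfect-match Tm = 2(4) + 4(11) = 8 + 44 = 52°C
Mismatches (positions where the bases are not complementary): 2 (at positions 7, 12)
Effective Tm = 52 − 2×6 = 52 − 12 = 40°C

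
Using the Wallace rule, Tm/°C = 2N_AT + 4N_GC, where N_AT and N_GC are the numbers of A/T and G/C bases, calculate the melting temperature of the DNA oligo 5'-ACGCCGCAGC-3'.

36°C

Base counts: T=0, A=2, G=3, C=5
So N_AT = 2 and N_GC = 8.
Tm = 2×2 + 4×8 = 36°C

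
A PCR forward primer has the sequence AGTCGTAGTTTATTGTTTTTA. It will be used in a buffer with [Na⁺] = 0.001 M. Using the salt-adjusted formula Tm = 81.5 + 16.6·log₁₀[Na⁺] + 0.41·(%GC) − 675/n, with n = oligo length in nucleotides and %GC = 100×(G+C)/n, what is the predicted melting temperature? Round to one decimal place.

9.3°C

Length n = 21. Scanning the sequence gives A=4, C=1, G=4, T=12.
G+C = 5, so %GC = 5/21 × 100 = 23.81%
Salt term: 16.6 × (-3) = -49.8
GC term: 0.41 × 23.81 = 9.762; length term: −675/21 = −32.143
Tm = 81.5 + (-49.8) + 9.762 − 32.143 = 9.319 → 9.3°C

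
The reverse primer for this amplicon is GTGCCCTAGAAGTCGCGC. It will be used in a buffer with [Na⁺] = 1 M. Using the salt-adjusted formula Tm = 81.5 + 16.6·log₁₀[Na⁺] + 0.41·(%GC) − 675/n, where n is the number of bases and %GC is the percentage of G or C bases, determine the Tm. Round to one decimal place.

Length n = 18. C=6, A=3, T=3, G=6
G+C = 12, so %GC = 12/18 × 100 = 66.667%
Salt term: 16.6 × (0) = 0
GC term: 0.41 × 66.667 = 27.333; length term: −675/18 = −37.5
Tm = 81.5 + (0) + 27.333 − 37.5 = 71.333 → 71.3°C

71.3°C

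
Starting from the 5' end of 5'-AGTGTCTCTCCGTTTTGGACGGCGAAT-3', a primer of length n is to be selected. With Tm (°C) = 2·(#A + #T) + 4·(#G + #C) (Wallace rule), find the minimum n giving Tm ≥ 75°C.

First 23 bases: AGTGTCTCTCCGTTTTGGACGGC → Tm = 72°C (< 75°C)
First 24 bases: AGTGTCTCTCCGTTTTGGACGGCG → Tm = 76°C (≥ 75°C)
Each additional base adds 2°C (A/T) or 4°C (G/C), so Tm is non-decreasing in n; n = 24 is the first length to reach 75°C.

n = 24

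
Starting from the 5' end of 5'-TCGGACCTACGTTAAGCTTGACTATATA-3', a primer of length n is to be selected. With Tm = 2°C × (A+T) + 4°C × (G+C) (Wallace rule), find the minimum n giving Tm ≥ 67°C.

n = 23

First 22 bases: TCGGACCTACGTTAAGCTTGAC → Tm = 66°C (< 67°C)
First 23 bases: TCGGACCTACGTTAAGCTTGACT → Tm = 68°C (≥ 67°C)
Each additional base adds 2°C (A/T) or 4°C (G/C), so Tm is non-decreasing in n; n = 23 is the first length to reach 67°C.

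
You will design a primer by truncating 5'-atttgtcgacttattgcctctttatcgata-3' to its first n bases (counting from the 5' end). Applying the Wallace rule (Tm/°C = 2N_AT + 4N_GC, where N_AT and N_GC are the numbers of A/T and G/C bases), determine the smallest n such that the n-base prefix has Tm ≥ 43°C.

First 16 bases: ATTTGTCGACTTATTG → Tm = 42°C (< 43°C)
First 17 bases: ATTTGTCGACTTATTGC → Tm = 46°C (≥ 43°C)
Each additional base adds 2°C (A/T) or 4°C (G/C), so Tm is non-decreasing in n; n = 17 is the first length to reach 43°C.

n = 17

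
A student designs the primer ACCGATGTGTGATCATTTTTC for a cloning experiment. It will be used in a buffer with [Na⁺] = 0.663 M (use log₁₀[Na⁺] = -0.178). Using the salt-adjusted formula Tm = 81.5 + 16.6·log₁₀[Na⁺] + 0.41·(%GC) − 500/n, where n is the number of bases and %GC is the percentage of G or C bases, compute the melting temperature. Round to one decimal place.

Length n = 21. Scanning the sequence gives C=4, A=4, G=4, T=9.
G+C = 8, so %GC = 8/21 × 100 = 38.095%
Salt term: 16.6 × (-0.178) = -2.955
GC term: 0.41 × 38.095 = 15.619; length term: −500/21 = −23.81
Tm = 81.5 + (-2.955) + 15.619 − 23.81 = 70.354 → 70.4°C

70.4°C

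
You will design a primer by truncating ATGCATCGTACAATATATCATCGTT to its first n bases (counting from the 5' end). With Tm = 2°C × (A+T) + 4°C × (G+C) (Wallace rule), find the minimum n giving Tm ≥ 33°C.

n = 12

First 11 bases: ATGCATCGTAC → Tm = 32°C (< 33°C)
First 12 bases: ATGCATCGTACA → Tm = 34°C (≥ 33°C)
Since every base adds ≥2°C, Tm only increases with n, so the threshold is first crossed at n = 12.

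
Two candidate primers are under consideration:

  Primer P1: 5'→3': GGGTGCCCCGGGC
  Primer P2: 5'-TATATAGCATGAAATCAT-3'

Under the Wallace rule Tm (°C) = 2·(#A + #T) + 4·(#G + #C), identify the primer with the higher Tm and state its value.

Primer P1: A+T=1, G+C=12 → Tm = 2(1)+4(12) = 50°C
Primer P2: A+T=14, G+C=4 → Tm = 2(14)+4(4) = 44°C
50°C vs 44°C → primer P1 is higher.

Primer P1, 50°C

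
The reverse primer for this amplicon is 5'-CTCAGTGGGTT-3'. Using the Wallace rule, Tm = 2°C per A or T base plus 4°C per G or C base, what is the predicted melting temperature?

34°C

G=4, T=4, A=1, C=2
A+T = 5, G+C = 6
Tm = 2×5 + 4×6 = 34°C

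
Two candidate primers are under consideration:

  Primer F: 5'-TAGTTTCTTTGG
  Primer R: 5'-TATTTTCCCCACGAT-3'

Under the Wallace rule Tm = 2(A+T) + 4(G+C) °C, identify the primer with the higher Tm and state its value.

Primer F: A+T=8, G+C=4 → Tm = 2(8)+4(4) = 32°C
Primer R: A+T=9, G+C=6 → Tm = 2(9)+4(6) = 42°C
32°C vs 42°C → primer R is higher.

Primer R, 42°C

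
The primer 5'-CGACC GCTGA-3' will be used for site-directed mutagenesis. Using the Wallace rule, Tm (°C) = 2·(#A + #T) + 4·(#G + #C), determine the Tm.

Base counts: T=1, A=2, C=4, G=3
AT pairs contribute 3, GC pairs contribute 7.
Tm = 2(3) + 4(7) = 6 + 28 = 34°C

34°C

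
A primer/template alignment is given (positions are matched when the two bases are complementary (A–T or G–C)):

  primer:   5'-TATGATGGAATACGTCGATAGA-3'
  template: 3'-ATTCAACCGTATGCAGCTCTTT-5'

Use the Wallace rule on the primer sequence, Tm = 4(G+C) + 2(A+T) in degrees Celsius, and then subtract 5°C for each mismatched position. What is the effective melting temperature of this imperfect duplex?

Primer base counts: A=8, T=6, G=6, C=2 → A+T=14, G+C=8
Perfect-match Tm = 2(14) + 4(8) = 28 + 32 = 60°C
Mismatches (positions where the bases are not complementary): 5 (at positions 3, 5, 9, 19, 21)
Effective Tm = 60 − 5×5 = 60 − 25 = 35°C

35°C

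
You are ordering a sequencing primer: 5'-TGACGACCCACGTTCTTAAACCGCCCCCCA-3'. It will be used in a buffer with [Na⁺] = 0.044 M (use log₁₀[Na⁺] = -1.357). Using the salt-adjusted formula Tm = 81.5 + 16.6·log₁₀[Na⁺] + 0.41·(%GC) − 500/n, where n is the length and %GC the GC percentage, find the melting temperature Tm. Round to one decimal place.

Length n = 30. Base counts: C=14, T=5, A=7, G=4
G+C = 18, so %GC = 18/30 × 100 = 60%
Salt term: 16.6 × (-1.357) = -22.526
GC term: 0.41 × 60 = 24.6; length term: −500/30 = −16.667
Tm = 81.5 + (-22.526) + 24.6 − 16.667 = 66.907 → 66.9°C

66.9°C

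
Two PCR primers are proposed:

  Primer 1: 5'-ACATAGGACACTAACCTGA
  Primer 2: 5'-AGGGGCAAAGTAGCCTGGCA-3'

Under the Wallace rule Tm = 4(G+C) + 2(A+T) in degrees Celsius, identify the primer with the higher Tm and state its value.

Primer 1: A+T=11, G+C=8 → Tm = 2(11)+4(8) = 54°C
Primer 2: A+T=8, G+C=12 → Tm = 2(8)+4(12) = 64°C
54°C vs 64°C → primer 2 is higher.

Primer 2, 64°C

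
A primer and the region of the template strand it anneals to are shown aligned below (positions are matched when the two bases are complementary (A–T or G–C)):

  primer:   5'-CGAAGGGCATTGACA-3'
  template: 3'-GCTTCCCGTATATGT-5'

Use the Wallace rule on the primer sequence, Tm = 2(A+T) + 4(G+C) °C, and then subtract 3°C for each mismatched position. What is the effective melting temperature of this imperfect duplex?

Primer base counts: A=5, T=2, G=5, C=3 → A+T=7, G+C=8
Perfect-match Tm = 2(7) + 4(8) = 14 + 32 = 46°C
Mismatches (positions where the bases are not complementary): 2 (at positions 11, 12)
Effective Tm = 46 − 2×3 = 46 − 6 = 40°C

40°C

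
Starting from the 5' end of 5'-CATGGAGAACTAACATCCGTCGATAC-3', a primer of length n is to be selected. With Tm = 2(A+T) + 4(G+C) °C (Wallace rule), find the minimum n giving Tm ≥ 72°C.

First 24 bases: CATGGAGAACTAACATCCGTCGAT → Tm = 70°C (< 72°C)
First 25 bases: CATGGAGAACTAACATCCGTCGATA → Tm = 72°C (≥ 72°C)
Since every base adds ≥2°C, Tm only increases with n, so the threshold is first crossed at n = 25.

n = 25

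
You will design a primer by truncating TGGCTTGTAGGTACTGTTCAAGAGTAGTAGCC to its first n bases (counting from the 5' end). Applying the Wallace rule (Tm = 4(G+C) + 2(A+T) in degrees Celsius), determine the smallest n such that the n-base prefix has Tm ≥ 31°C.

n = 11

First 10 bases: TGGCTTGTAG → Tm = 30°C (< 31°C)
First 11 bases: TGGCTTGTAGG → Tm = 34°C (≥ 31°C)
Each additional base adds 2°C (A/T) or 4°C (G/C), so Tm is non-decreasing in n; n = 11 is the first length to reach 31°C.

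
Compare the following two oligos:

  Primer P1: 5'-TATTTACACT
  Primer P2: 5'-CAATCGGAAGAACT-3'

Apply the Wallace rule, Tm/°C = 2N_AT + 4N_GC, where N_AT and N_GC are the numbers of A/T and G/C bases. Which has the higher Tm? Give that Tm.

Primer P1: A+T=8, G+C=2 → Tm = 2(8)+4(2) = 24°C
Primer P2: A+T=8, G+C=6 → Tm = 2(8)+4(6) = 40°C
24°C vs 40°C → primer P2 is higher.

Primer P2, 40°C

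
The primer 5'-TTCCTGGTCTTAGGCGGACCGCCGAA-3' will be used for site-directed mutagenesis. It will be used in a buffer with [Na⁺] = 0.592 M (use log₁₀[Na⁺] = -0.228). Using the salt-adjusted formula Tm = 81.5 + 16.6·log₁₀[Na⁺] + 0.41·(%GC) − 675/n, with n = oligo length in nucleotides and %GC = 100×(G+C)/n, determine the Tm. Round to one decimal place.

Length n = 26. A=4, T=6, C=8, G=8
G+C = 16, so %GC = 16/26 × 100 = 61.538%
Salt term: 16.6 × (-0.228) = -3.785
GC term: 0.41 × 61.538 = 25.231; length term: −675/26 = −25.962
Tm = 81.5 + (-3.785) + 25.231 − 25.962 = 76.984 → 77.0°C

77.0°C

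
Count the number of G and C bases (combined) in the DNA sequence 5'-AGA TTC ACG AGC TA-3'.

T=3, A=5, C=3, G=3
Total G or C: 3 + 3 = 6

6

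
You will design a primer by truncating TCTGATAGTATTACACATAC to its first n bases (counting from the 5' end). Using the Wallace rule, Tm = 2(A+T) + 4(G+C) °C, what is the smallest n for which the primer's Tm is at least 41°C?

First 15 bases: TCTGATAGTATTACA → Tm = 38°C (< 41°C)
First 16 bases: TCTGATAGTATTACAC → Tm = 42°C (≥ 41°C)
Each additional base adds 2°C (A/T) or 4°C (G/C), so Tm is non-decreasing in n; n = 16 is the first length to reach 41°C.

n = 16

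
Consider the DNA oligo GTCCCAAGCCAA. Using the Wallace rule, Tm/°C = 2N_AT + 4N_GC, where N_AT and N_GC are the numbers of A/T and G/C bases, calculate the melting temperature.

38°C

Base counts: T=1, A=4, G=2, C=5
AT pairs contribute 5, GC pairs contribute 7.
Tm = 4·7 + 2·5 = 28 + 10 = 38°C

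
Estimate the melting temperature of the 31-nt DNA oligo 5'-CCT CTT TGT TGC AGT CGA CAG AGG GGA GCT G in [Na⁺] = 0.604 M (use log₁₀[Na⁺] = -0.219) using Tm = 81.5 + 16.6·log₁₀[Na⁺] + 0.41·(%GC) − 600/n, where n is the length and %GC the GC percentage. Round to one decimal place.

82.3°C

Length n = 31. Counting bases: T=8, G=11, A=5, C=7
G+C = 18, so %GC = 18/31 × 100 = 58.065%
Salt term: 16.6 × (-0.219) = -3.635
GC term: 0.41 × 58.065 = 23.807; length term: −600/31 = −19.355
Tm = 81.5 + (-3.635) + 23.807 − 19.355 = 82.317 → 82.3°C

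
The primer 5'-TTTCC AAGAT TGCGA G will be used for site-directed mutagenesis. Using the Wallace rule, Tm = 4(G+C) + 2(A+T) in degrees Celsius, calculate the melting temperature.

Counting bases: C=3, G=4, A=4, T=5
AT pairs contribute 9, GC pairs contribute 7.
Tm = 4·7 + 2·9 = 28 + 18 = 46°C

46°C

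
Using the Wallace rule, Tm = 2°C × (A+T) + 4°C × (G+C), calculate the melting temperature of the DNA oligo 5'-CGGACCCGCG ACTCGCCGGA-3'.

72°C

A=3, T=1, G=7, C=9
A+T = 4, G+C = 16
Tm = 2(4) + 4(16) = 8 + 64 = 72°C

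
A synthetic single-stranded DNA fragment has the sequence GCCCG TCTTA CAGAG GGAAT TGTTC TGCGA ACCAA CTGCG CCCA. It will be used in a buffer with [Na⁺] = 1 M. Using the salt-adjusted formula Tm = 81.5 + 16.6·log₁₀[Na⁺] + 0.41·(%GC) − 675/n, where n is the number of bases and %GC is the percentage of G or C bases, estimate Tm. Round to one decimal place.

Length n = 44. Counting bases: C=14, A=10, G=11, T=9
G+C = 25, so %GC = 25/44 × 100 = 56.818%
Salt term: 16.6 × (0) = 0
GC term: 0.41 × 56.818 = 23.295; length term: −675/44 = −15.341
Tm = 81.5 + (0) + 23.295 − 15.341 = 89.454 → 89.5°C

89.5°C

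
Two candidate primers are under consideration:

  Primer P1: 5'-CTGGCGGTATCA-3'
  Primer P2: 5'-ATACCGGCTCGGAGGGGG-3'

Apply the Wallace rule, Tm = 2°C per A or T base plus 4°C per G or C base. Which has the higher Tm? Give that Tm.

Primer P1: A+T=5, G+C=7 → Tm = 2(5)+4(7) = 38°C
Primer P2: A+T=5, G+C=13 → Tm = 2(5)+4(13) = 62°C
38°C vs 62°C → primer P2 is higher.

Primer P2, 62°C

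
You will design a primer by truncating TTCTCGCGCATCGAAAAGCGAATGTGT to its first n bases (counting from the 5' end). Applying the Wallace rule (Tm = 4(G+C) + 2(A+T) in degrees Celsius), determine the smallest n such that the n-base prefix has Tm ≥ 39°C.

First 12 bases: TTCTCGCGCATC → Tm = 38°C (< 39°C)
First 13 bases: TTCTCGCGCATCG → Tm = 42°C (≥ 39°C)
Since every base adds ≥2°C, Tm only increases with n, so the threshold is first crossed at n = 13.

n = 13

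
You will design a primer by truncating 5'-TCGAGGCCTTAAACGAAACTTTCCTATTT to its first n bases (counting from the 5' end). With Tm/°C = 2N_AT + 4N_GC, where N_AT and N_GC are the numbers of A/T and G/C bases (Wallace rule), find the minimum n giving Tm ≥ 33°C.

n = 11

First 10 bases: TCGAGGCCTT → Tm = 32°C (< 33°C)
First 11 bases: TCGAGGCCTTA → Tm = 34°C (≥ 33°C)
Since every base adds ≥2°C, Tm only increases with n, so the threshold is first crossed at n = 11.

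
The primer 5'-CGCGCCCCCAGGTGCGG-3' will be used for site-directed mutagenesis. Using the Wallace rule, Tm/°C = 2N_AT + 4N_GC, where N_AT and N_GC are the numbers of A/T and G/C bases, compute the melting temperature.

Base counts: C=8, T=1, G=7, A=1
AT pairs contribute 2, GC pairs contribute 15.
Tm = 4·15 + 2·2 = 60 + 4 = 64°C

64°C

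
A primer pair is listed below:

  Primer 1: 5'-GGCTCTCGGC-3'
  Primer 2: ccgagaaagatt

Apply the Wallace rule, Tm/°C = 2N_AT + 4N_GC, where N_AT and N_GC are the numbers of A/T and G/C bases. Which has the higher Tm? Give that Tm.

Primer 1: A+T=2, G+C=8 → Tm = 2(2)+4(8) = 36°C
Primer 2: A+T=7, G+C=5 → Tm = 2(7)+4(5) = 34°C
36°C vs 34°C → primer 1 is higher.

Primer 1, 36°C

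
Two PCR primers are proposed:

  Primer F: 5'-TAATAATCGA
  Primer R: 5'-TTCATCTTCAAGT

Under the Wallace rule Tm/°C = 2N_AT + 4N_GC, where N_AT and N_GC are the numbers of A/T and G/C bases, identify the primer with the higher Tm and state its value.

Primer R, 34°C

Primer F: A+T=8, G+C=2 → Tm = 2(8)+4(2) = 24°C
Primer R: A+T=9, G+C=4 → Tm = 2(9)+4(4) = 34°C
24°C vs 34°C → primer R is higher.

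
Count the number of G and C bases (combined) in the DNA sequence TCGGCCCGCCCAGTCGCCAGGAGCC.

20

Counting bases: T=2, C=12, G=8, A=3
Total G or C: 8 + 12 = 20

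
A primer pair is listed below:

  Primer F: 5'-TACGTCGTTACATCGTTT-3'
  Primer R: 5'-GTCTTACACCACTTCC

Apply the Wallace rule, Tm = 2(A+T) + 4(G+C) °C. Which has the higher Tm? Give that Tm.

Primer F: A+T=11, G+C=7 → Tm = 2(11)+4(7) = 50°C
Primer R: A+T=8, G+C=8 → Tm = 2(8)+4(8) = 48°C
50°C vs 48°C → primer F is higher.

Primer F, 50°C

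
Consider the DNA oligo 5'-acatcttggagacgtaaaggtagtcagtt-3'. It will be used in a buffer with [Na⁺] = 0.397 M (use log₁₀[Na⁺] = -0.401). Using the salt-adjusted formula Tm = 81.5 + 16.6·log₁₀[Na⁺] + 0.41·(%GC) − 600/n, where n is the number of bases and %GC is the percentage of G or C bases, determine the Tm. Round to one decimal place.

Length n = 29. Scanning the sequence gives A=9, C=4, G=8, T=8.
G+C = 12, so %GC = 12/29 × 100 = 41.379%
Salt term: 16.6 × (-0.401) = -6.657
GC term: 0.41 × 41.379 = 16.965; length term: −600/29 = −20.69
Tm = 81.5 + (-6.657) + 16.965 − 20.69 = 71.118 → 71.1°C

71.1°C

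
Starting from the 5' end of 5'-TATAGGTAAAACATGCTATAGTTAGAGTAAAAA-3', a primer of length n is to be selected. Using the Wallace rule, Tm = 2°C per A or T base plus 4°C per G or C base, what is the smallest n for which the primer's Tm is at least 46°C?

n = 18

First 17 bases: TATAGGTAAAACATGCT → Tm = 44°C (< 46°C)
First 18 bases: TATAGGTAAAACATGCTA → Tm = 46°C (≥ 46°C)
Each additional base adds 2°C (A/T) or 4°C (G/C), so Tm is non-decreasing in n; n = 18 is the first length to reach 46°C.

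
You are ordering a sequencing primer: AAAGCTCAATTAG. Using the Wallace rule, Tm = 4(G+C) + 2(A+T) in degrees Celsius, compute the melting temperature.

34°C

C=2, G=2, A=6, T=3
A+T = 9, G+C = 4
Tm = 2(9) + 4(4) = 18 + 16 = 34°C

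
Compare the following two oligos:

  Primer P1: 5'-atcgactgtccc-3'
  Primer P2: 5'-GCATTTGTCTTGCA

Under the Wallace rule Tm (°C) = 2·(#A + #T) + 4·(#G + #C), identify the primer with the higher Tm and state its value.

Primer P1: A+T=5, G+C=7 → Tm = 2(5)+4(7) = 38°C
Primer P2: A+T=8, G+C=6 → Tm = 2(8)+4(6) = 40°C
38°C vs 40°C → primer P2 is higher.

Primer P2, 40°C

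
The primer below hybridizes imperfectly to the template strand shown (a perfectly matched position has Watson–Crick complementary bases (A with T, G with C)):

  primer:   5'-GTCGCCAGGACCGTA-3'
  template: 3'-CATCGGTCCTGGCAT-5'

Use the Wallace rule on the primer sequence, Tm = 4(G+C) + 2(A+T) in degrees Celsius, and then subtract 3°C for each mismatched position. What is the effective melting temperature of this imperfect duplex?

47°C

Primer base counts: A=3, T=2, G=5, C=5 → A+T=5, G+C=10
Perfect-match Tm = 2(5) + 4(10) = 10 + 40 = 50°C
Mismatches (positions where the bases are not complementary): 1 (at position 3)
Effective Tm = 50 − 1×3 = 50 − 3 = 47°C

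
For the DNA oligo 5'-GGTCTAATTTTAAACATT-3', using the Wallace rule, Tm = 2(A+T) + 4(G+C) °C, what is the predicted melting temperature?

44°C

Scanning the sequence gives A=6, C=2, T=8, G=2.
So N_AT = 14 and N_GC = 4.
Tm = 4·4 + 2·14 = 16 + 28 = 44°C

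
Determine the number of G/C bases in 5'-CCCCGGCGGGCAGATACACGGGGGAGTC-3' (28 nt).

21

C=9, T=2, A=5, G=12
G+C = 12 + 9 = 21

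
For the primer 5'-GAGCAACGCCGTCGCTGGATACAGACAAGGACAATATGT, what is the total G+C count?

Scanning the sequence gives T=6, A=13, C=9, G=11.
G+C = 11 + 9 = 20

20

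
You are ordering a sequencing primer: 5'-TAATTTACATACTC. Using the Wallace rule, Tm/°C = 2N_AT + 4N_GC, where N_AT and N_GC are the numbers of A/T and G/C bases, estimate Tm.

Counting bases: T=6, A=5, C=3, G=0
So N_AT = 11 and N_GC = 3.
Tm = 4·3 + 2·11 = 12 + 22 = 34°C

34°C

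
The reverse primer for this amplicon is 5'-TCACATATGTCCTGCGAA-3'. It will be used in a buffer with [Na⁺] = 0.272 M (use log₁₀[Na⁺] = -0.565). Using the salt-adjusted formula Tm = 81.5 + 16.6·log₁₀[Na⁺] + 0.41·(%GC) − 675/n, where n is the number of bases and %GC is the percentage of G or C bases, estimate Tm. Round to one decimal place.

Length n = 18. Base counts: A=5, C=5, G=3, T=5
G+C = 8, so %GC = 8/18 × 100 = 44.444%
Salt term: 16.6 × (-0.565) = -9.379
GC term: 0.41 × 44.444 = 18.222; length term: −675/18 = −37.5
Tm = 81.5 + (-9.379) + 18.222 − 37.5 = 52.843 → 52.8°C

52.8°C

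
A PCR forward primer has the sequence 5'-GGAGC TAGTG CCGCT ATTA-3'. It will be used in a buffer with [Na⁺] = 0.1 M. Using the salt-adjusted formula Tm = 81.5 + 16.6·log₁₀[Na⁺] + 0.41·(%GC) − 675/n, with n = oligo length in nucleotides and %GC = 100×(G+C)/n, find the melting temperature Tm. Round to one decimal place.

51.0°C

Length n = 19. Scanning the sequence gives A=4, C=4, T=5, G=6.
G+C = 10, so %GC = 10/19 × 100 = 52.632%
Salt term: 16.6 × (-1) = -16.6
GC term: 0.41 × 52.632 = 21.579; length term: −675/19 = −35.526
Tm = 81.5 + (-16.6) + 21.579 − 35.526 = 50.953 → 51.0°C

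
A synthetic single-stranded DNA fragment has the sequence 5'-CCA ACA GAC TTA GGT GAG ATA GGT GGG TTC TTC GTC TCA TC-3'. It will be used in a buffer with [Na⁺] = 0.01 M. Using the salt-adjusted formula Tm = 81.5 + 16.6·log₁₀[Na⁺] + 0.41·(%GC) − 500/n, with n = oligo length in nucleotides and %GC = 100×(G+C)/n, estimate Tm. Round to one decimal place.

Length n = 41. C=9, G=11, A=9, T=12
G+C = 20, so %GC = 20/41 × 100 = 48.78%
Salt term: 16.6 × (-2) = -33.2
GC term: 0.41 × 48.78 = 20; length term: −500/41 = −12.195
Tm = 81.5 + (-33.2) + 20 − 12.195 = 56.105 → 56.1°C

56.1°C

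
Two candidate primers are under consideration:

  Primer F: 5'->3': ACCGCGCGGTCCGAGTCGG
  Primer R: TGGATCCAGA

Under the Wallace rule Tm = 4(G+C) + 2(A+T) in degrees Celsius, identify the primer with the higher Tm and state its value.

Primer F, 68°C

Primer F: A+T=4, G+C=15 → Tm = 2(4)+4(15) = 68°C
Primer R: A+T=5, G+C=5 → Tm = 2(5)+4(5) = 30°C
68°C vs 30°C → primer F is higher.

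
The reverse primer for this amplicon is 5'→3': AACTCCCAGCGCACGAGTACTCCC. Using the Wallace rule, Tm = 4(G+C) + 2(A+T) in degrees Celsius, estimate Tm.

78°C

Scanning the sequence gives G=4, C=11, T=3, A=6.
AT pairs contribute 9, GC pairs contribute 15.
Tm = 2×9 + 4×15 = 78°C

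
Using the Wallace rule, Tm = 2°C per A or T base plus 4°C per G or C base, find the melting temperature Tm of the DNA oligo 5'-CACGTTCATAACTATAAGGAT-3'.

C=4, G=3, T=6, A=8
A+T = 14, G+C = 7
Tm = 4·7 + 2·14 = 28 + 28 = 56°C

56°C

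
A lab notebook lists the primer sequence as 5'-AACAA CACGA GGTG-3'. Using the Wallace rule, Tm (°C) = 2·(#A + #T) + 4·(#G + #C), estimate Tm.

42°C

T=1, G=4, C=3, A=6
So N_AT = 7 and N_GC = 7.
Tm = 2(7) + 4(7) = 14 + 28 = 42°C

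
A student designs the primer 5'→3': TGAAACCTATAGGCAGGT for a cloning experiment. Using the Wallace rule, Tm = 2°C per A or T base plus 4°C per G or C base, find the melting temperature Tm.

G=5, C=3, T=4, A=6
A+T = 10, G+C = 8
Tm = 4·8 + 2·10 = 32 + 20 = 52°C

52°C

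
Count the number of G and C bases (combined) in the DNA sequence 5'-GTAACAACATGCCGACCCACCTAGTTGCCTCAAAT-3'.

Scanning the sequence gives C=12, A=11, G=5, T=7.
Total G or C: 5 + 12 = 17

17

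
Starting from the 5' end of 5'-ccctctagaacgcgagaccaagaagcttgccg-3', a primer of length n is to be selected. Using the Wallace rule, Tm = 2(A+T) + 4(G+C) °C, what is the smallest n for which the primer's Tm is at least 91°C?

First 29 bases: CCCTCTAGAACGCGAGACCAAGAAGCTTG → Tm = 90°C (< 91°C)
First 30 bases: CCCTCTAGAACGCGAGACCAAGAAGCTTGC → Tm = 94°C (≥ 91°C)
Since every base adds ≥2°C, Tm only increases with n, so the threshold is first crossed at n = 30.

n = 30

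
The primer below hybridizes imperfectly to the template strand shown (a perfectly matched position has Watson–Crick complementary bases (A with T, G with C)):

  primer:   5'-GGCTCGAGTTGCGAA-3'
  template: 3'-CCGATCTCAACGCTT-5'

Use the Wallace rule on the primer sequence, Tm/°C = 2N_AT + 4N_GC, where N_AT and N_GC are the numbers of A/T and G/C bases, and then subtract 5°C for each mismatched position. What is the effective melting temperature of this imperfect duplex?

43°C

Primer base counts: A=3, T=3, G=6, C=3 → A+T=6, G+C=9
Perfect-match Tm = 2(6) + 4(9) = 12 + 36 = 48°C
Mismatches (positions where the bases are not complementary): 1 (at position 5)
Effective Tm = 48 − 1×5 = 48 − 5 = 43°C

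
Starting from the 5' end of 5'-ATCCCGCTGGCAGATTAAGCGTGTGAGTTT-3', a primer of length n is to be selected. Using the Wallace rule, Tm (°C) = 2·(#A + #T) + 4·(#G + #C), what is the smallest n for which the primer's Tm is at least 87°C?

n = 29

First 28 bases: ATCCCGCTGGCAGATTAAGCGTGTGAGT → Tm = 86°C (< 87°C)
First 29 bases: ATCCCGCTGGCAGATTAAGCGTGTGAGTT → Tm = 88°C (≥ 87°C)
Each additional base adds 2°C (A/T) or 4°C (G/C), so Tm is non-decreasing in n; n = 29 is the first length to reach 87°C.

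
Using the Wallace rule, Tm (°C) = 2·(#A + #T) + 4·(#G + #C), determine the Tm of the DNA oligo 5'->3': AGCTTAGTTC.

28°C

Counting bases: T=4, C=2, G=2, A=2
A+T = 6, G+C = 4
Tm = 2×6 + 4×4 = 28°C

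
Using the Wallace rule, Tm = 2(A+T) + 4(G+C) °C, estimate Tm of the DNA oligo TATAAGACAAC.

28°C

Scanning the sequence gives T=2, G=1, C=2, A=6.
So N_AT = 8 and N_GC = 3.
Tm = 4·3 + 2·8 = 12 + 16 = 28°C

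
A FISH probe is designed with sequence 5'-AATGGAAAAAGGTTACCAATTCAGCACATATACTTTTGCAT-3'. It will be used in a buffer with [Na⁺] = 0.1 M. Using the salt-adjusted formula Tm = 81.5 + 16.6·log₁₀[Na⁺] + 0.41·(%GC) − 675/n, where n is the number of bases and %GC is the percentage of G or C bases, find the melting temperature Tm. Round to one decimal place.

Length n = 41. Base counts: C=7, G=6, T=12, A=16
G+C = 13, so %GC = 13/41 × 100 = 31.707%
Salt term: 16.6 × (-1) = -16.6
GC term: 0.41 × 31.707 = 13; length term: −675/41 = −16.463
Tm = 81.5 + (-16.6) + 13 − 16.463 = 61.437 → 61.4°C

61.4°C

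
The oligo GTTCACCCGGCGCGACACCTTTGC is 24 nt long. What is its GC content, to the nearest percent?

Counting bases: T=5, G=6, A=3, C=10
G+C = 6 + 10 = 16 out of 24 bases
%GC = 16/24 × 100 = 66.67% ≈ 67%

67%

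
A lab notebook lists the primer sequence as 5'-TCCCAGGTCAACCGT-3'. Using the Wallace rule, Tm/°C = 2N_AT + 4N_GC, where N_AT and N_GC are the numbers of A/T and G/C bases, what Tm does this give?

Scanning the sequence gives T=3, G=3, C=6, A=3.
AT pairs contribute 6, GC pairs contribute 9.
Tm = 2×6 + 4×9 = 48°C

48°C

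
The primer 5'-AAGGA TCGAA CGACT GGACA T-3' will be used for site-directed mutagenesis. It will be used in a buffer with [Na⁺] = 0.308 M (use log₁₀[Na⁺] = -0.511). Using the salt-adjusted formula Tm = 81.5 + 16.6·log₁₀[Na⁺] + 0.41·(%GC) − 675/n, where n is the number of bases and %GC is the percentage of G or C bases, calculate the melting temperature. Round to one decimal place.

60.4°C

Length n = 21. Scanning the sequence gives A=8, C=4, T=3, G=6.
G+C = 10, so %GC = 10/21 × 100 = 47.619%
Salt term: 16.6 × (-0.511) = -8.483
GC term: 0.41 × 47.619 = 19.524; length term: −675/21 = −32.143
Tm = 81.5 + (-8.483) + 19.524 − 32.143 = 60.398 → 60.4°C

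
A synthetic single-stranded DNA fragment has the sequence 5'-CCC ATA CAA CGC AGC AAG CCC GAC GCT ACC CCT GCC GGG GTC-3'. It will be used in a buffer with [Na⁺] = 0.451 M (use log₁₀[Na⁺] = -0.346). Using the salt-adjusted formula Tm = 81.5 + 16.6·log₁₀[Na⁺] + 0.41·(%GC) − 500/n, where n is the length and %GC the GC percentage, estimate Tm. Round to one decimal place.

Length n = 42. T=4, G=10, A=9, C=19
G+C = 29, so %GC = 29/42 × 100 = 69.048%
Salt term: 16.6 × (-0.346) = -5.744
GC term: 0.41 × 69.048 = 28.31; length term: −500/42 = −11.905
Tm = 81.5 + (-5.744) + 28.31 − 11.905 = 92.161 → 92.2°C

92.2°C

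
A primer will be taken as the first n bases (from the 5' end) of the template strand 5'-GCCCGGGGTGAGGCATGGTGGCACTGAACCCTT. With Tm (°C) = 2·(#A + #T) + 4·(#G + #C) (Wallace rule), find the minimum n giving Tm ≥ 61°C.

n = 18

First 17 bases: GCCCGGGGTGAGGCATG → Tm = 60°C (< 61°C)
First 18 bases: GCCCGGGGTGAGGCATGG → Tm = 64°C (≥ 61°C)
Each additional base adds 2°C (A/T) or 4°C (G/C), so Tm is non-decreasing in n; n = 18 is the first length to reach 61°C.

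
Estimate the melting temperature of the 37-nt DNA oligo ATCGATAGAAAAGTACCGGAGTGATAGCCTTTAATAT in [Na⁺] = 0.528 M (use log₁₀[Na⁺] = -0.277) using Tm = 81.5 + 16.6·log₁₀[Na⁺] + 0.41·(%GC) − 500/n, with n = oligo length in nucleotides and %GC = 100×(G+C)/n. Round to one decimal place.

Length n = 37. Scanning the sequence gives A=14, C=5, G=8, T=10.
G+C = 13, so %GC = 13/37 × 100 = 35.135%
Salt term: 16.6 × (-0.277) = -4.598
GC term: 0.41 × 35.135 = 14.405; length term: −500/37 = −13.514
Tm = 81.5 + (-4.598) + 14.405 − 13.514 = 77.793 → 77.8°C

77.8°C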